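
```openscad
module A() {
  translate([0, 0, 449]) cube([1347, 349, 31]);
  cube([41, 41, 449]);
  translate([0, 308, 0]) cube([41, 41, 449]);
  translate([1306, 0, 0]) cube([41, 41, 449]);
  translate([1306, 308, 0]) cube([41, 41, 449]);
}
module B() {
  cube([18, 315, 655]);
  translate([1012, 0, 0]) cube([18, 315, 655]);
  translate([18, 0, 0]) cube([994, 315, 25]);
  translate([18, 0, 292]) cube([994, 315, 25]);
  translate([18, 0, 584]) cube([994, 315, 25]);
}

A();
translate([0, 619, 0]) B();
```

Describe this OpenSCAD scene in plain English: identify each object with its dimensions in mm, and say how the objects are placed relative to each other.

A is a bench: a 1347×349 mm seat slab, 31 mm thick, top at z = 480 mm, on four 41×41 mm square legs flush with the seat corners and standing on z = 0.

B is a bookshelf 1030 mm wide overall, 315 mm deep and 655 mm tall. The two sides are 18 mm thick vertical panels. 3 horizontal shelves of 25 mm thickness span between the inner faces of the sides; the lowest shelf sits on the floor and shelves are stacked with a clear vertical gap of 267 mm between each pair.

The bookshelf is on the floor beside the bench on its +y side.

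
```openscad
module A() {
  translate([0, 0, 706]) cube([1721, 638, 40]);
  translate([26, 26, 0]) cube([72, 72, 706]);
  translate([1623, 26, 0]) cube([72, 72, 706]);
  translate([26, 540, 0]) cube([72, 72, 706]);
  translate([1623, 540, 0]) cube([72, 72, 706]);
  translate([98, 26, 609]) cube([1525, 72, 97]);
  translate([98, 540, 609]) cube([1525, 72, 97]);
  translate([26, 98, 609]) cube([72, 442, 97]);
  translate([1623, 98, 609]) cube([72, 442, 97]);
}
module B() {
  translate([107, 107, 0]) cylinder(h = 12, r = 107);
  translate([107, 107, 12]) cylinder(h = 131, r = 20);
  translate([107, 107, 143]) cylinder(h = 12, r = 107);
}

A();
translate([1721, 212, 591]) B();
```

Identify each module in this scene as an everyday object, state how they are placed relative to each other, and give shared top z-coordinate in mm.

Both tops at z = 746 mm.

A is a table. B is a spool. The spool is beside the table with their tops flush at z = 746. The shared top z-coordinate is 746 mm.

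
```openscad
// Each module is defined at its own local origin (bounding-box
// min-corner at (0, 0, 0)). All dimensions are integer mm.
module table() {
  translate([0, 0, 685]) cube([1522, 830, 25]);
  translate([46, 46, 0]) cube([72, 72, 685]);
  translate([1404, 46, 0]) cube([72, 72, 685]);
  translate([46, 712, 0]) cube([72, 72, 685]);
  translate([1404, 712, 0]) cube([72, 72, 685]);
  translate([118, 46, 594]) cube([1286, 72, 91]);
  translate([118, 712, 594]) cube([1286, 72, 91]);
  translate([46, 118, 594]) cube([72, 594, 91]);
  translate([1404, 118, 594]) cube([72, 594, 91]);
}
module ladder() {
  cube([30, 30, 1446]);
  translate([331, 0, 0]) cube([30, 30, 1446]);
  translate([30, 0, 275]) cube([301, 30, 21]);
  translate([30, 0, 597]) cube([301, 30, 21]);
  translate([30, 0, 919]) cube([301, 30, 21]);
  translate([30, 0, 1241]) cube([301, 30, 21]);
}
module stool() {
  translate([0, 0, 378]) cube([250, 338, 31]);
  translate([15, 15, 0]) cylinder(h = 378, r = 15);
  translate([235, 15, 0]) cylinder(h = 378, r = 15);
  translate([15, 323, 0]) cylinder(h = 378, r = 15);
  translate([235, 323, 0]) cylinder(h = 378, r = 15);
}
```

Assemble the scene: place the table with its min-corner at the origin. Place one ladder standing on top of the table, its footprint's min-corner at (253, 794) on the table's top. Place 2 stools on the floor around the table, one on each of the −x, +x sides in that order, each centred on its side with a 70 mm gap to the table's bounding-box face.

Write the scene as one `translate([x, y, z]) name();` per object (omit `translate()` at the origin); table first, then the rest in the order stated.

table();
translate([253, 794, 710]) ladder();
translate([-320, 246, 0]) stool();
translate([1592, 246, 0]) stool();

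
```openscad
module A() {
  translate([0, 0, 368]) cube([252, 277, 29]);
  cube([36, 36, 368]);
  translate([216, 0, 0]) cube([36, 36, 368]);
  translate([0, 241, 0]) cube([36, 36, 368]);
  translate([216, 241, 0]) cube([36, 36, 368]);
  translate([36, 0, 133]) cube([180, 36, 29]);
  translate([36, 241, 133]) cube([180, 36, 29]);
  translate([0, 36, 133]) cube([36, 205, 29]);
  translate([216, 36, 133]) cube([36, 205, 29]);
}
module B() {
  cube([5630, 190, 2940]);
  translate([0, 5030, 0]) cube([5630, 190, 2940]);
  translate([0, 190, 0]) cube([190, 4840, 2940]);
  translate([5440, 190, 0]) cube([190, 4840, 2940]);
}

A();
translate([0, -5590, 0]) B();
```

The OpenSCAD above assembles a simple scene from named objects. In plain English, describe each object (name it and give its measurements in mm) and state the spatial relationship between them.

A is a four-legged stool. The seat is 252×277 mm, 29 mm thick, top at z = 397 mm. It stands on four square legs, each 36×36 mm in cross-section, from z = 0 to the seat underside, each flush with a corner of the seat. Four stretchers, 36 mm wide and 29 mm tall, connect adjacent legs with their undersides at z = 133 mm, each running between the inner faces of the legs it joins and aligned with the legs' outer faces on the other axis.

B is a box-shaped house frame (walls only): outside footprint 5630×5220 mm, wall height 2940 mm, wall thickness 190 mm. The two y-facing walls run the full x-width; the two x-facing walls fit between the inner faces of the y-facing walls.

The house frame is on the floor beside the stool on its −y side.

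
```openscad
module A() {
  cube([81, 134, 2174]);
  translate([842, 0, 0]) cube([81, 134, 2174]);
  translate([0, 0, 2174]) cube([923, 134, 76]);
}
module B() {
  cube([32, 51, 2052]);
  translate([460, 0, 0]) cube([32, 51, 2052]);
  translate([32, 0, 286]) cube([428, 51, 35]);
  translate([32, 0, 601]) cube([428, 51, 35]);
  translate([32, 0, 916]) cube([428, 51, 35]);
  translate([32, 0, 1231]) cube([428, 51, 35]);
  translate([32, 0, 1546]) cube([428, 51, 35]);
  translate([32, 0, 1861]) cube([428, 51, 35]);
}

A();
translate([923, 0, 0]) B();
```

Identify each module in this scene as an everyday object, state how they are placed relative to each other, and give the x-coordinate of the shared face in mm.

A is a door frame. B is a ladder. The ladder is against the door frame's +x side, with their −y faces flush. The x-coordinate of the shared face is 923 mm.

The door frame's +x face and the ladder's −x face are both at x = 923 mm.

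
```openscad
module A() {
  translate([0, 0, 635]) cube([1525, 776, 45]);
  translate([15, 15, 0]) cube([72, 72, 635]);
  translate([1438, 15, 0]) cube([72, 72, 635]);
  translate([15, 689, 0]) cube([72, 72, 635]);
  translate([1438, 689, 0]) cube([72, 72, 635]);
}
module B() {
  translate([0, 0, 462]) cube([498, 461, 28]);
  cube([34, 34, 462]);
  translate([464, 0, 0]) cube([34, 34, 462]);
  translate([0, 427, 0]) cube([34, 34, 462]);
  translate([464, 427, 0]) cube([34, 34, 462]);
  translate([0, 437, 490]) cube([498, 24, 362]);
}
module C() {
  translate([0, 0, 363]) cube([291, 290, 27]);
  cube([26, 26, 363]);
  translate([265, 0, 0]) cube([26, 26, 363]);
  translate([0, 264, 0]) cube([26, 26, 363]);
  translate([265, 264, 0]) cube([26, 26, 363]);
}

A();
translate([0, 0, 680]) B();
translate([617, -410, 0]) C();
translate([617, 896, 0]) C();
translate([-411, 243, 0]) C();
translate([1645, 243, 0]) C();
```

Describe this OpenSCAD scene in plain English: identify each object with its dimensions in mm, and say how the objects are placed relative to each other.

A is a rectangular dining table. The top is 1525×776×45 mm with its upper surface at z = 680 mm. It stands on four 72×72 mm square legs, each inset 15 mm from the nearest pair of top edges, running from the floor to the underside of the top.

B is a chair. The seat is a 498×461×28 mm slab with its top at z = 490 mm, on four 34×34 mm corner legs (flush with the seat edges, standing on z = 0). A flat backrest 24 mm thick, 362 mm tall, spans the full seat width and rises from the seat top along its +y edge, rear face flush with the rear of the seat.

C is a four-legged stool. The seat is a 291×290×27 mm slab whose top surface is at z = 390 mm; four square legs, each 26×26 mm in cross-section, run from the floor (z = 0) to the underside of the seat, each flush with a corner of the seat.

The chair is on top of the table. Four stools sit around the table at the −y, +y, −x, +x sides.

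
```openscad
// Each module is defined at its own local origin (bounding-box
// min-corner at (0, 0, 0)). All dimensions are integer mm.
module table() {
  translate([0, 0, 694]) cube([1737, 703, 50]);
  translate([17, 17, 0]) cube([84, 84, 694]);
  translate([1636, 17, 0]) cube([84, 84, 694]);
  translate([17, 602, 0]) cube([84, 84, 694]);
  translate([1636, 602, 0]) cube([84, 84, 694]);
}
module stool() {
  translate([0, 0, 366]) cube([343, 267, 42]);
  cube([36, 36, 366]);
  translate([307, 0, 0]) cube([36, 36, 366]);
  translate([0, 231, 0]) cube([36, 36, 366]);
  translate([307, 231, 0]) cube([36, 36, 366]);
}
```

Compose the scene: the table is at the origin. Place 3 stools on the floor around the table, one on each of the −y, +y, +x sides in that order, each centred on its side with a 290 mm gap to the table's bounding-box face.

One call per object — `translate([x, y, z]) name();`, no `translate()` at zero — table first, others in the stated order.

table();
translate([697, -557, 0]) stool();
translate([697, 993, 0]) stool();
translate([2027, 218, 0]) stool();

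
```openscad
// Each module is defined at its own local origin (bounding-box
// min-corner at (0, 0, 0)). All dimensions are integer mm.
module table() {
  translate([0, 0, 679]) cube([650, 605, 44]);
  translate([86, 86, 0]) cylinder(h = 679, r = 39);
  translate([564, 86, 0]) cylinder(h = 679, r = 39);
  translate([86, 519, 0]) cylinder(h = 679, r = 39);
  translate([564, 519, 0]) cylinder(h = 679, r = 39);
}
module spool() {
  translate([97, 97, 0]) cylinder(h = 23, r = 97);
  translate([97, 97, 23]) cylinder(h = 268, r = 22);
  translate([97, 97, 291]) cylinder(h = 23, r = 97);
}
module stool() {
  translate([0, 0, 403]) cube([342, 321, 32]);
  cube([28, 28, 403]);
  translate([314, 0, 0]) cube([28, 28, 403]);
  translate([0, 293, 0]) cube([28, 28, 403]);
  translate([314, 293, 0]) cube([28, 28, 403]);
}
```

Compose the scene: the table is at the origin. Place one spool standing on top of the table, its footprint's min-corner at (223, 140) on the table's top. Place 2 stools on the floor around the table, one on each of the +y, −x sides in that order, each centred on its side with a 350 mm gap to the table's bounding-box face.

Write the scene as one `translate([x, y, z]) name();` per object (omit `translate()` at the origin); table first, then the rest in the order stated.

table();
translate([223, 140, 723]) spool();
translate([154, 955, 0]) stool();
translate([-692, 142, 0]) stool();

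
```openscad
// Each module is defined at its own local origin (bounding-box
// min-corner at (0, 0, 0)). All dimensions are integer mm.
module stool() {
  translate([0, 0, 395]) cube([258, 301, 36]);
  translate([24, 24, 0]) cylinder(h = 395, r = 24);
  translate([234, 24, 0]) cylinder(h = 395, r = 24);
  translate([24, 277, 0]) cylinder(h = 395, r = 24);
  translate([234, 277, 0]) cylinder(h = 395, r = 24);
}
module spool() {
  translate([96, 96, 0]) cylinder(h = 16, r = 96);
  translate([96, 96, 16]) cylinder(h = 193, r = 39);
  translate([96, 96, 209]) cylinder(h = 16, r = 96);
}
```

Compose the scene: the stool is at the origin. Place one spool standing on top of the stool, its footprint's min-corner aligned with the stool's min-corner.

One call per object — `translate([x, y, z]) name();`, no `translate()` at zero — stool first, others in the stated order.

stool();
translate([0, 0, 431]) spool();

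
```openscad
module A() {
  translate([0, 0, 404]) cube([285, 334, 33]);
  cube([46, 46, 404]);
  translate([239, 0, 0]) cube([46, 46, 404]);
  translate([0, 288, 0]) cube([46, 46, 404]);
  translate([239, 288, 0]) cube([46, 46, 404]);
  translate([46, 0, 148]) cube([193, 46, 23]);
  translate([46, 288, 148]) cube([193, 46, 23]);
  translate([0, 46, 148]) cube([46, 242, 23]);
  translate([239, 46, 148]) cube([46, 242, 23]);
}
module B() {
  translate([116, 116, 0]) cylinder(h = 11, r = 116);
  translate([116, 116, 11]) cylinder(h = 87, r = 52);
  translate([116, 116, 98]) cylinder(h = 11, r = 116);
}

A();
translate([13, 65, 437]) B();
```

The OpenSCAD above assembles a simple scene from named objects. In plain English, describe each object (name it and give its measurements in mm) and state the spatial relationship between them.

A is a simple wooden stool: a rectangular seat 285 mm (x) by 334 mm (y), 33 mm thick, top face at z = 437 mm, on four square legs, each 46×46 mm in cross-section. The legs rest on z = 0, each flush with a corner of the seat. Four stretchers, 46 mm wide and 23 mm tall, connect adjacent legs with their undersides at z = 148 mm, each running between the inner faces of the legs it joins and aligned with the legs' outer faces on the other axis.

B is a spool: two coaxial disc flanges of radius 116 mm and thickness 11 mm, joined by a core cylinder of radius 52 mm and height 87 mm. The lower flange rests on z = 0 and the three cylinders share a vertical axis.

The spool is on top of the stool.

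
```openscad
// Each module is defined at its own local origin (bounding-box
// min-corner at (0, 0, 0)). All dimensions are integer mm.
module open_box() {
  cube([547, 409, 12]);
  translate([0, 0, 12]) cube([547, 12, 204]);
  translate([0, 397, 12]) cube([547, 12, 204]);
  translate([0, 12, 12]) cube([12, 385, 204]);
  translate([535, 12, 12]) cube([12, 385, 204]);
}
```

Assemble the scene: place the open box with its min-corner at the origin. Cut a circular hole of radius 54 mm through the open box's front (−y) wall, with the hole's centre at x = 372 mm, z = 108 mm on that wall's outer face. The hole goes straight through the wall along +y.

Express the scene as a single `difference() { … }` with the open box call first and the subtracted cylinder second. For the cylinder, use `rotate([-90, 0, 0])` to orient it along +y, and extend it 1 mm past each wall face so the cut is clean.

difference() {
  open_box();
  translate([372, -1, 108]) rotate([-90, 0, 0]) cylinder(h = 14, r = 54);
}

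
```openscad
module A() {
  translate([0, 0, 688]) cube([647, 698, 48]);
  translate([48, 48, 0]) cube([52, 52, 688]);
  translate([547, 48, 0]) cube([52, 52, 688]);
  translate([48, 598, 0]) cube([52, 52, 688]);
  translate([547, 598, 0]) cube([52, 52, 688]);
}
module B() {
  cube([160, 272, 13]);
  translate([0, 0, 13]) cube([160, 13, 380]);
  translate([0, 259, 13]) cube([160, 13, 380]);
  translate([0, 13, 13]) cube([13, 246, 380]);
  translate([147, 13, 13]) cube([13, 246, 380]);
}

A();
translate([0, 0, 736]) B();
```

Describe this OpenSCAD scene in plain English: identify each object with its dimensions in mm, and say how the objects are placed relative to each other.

A is a table with a 647×698 mm rectangular top, 48 mm thick, top surface at z = 736 mm, supported by four 52×52 mm square legs, each inset 48 mm from the nearest pair of top edges, running from the floor.

B is an open-topped rectangular box: outside dimensions 160×272×393 mm, with a uniform wall and base thickness of 13 mm. The base is a full 160×272 slab on the floor; four walls sit on top of the base. The front and back walls (the −y and +y sides) span the full width; the two side walls fit between them.

The open box is on top of the table.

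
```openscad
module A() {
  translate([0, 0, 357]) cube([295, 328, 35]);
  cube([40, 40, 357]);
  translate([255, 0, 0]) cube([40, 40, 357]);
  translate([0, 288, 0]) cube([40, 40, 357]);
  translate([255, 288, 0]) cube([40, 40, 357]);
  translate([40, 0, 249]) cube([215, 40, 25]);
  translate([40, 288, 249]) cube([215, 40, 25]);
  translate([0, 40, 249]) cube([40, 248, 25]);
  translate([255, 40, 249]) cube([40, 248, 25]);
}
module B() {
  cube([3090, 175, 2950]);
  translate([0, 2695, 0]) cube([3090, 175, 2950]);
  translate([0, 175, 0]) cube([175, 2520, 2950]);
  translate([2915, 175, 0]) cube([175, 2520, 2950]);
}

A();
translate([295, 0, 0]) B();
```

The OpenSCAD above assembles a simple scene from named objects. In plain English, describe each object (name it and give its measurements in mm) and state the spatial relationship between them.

A is a four-legged stool. The seat is a 295×328×35 mm slab whose top surface is at z = 392 mm; four square legs, each 40×40 mm in cross-section, run from the floor (z = 0) to the underside of the seat, each flush with a corner of the seat. Four stretchers, 40 mm wide and 25 mm tall, connect adjacent legs with their undersides at z = 249 mm, each running between the inner faces of the legs it joins and aligned with the legs' outer faces on the other axis.

B is the wall frame of a small rectangular building: four walls, each 2950 mm tall and 175 mm thick, enclosing a footprint 3090 mm (x) by 2870 mm (y) outside-to-outside, with no floor or roof. The front and back walls (the −y and +y sides) span the full width; the two side walls fit between them.

The house frame is against the stool's +x side, with their −y faces flush.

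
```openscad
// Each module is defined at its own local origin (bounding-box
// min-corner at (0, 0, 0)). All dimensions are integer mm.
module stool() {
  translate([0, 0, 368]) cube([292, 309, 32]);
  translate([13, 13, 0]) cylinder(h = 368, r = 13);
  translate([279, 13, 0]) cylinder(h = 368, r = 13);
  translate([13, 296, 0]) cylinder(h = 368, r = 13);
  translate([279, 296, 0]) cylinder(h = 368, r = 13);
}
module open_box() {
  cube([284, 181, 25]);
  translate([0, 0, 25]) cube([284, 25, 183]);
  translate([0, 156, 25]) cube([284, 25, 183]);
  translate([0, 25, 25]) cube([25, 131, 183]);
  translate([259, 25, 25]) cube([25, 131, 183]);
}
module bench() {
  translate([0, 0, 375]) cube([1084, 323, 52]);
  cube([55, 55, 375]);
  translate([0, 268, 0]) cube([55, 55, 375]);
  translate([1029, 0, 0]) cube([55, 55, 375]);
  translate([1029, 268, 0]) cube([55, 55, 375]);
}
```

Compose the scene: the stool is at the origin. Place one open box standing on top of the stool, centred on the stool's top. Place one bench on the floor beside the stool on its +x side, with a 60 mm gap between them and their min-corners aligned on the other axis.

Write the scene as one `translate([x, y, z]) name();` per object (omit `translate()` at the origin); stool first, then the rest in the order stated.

stool();
translate([4, 64, 400]) open_box();
translate([352, 0, 0]) bench();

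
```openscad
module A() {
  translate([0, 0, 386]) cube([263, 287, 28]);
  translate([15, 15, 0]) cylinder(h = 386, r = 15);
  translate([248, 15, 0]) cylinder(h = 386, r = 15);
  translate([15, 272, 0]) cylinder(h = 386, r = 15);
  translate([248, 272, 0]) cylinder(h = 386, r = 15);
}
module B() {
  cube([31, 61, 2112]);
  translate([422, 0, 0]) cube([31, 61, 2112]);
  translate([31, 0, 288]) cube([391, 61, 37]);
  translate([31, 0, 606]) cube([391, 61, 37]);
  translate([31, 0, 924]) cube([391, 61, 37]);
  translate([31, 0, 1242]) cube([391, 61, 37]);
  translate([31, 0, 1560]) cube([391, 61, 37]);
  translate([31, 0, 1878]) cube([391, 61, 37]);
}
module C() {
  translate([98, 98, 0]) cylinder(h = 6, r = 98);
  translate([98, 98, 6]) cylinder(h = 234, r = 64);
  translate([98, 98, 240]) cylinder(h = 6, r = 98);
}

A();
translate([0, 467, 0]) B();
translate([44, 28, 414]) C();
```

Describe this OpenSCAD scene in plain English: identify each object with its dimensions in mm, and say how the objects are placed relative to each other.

A is a four-legged stool. The seat is 263×287 mm, 28 mm thick, top at z = 414 mm. It stands on four round legs, each 30 mm in diameter, from z = 0 to the seat underside, each leg's axis is inset half a diameter from the nearest pair of seat edges (so the leg's bounding box is flush with the corner).

B is a wooden ladder with two side rails of 31×61 mm section and 2112 mm height, set 453 mm apart overall. Between them run 6 rectangular rungs (61 mm deep, 37 mm thick), front faces flush with the rails' −y face. The bottom of the first rung is 288 mm above the floor and each subsequent rung is 318 mm higher than the one below.

C is a spool: two coaxial disc flanges of radius 98 mm and thickness 6 mm, joined by a core cylinder of radius 64 mm and height 234 mm. The lower flange rests on z = 0 and the three cylinders share a vertical axis.

The ladder is on the floor beside the stool on its +y side. The spool is on top of the stool.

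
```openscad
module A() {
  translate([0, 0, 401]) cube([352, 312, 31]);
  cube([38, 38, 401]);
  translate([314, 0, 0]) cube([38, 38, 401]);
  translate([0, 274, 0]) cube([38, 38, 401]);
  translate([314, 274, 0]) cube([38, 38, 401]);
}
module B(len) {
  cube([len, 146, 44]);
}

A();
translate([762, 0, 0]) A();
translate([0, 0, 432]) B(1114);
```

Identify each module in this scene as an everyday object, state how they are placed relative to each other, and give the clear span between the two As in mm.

A is a stool. B is a beam. A beam spans the tops of two stools. The clear span between the two stools is 410 mm.

Second stool starts at x = 762; first ends at x = 352; clear span = 762 − 352 = 410 mm.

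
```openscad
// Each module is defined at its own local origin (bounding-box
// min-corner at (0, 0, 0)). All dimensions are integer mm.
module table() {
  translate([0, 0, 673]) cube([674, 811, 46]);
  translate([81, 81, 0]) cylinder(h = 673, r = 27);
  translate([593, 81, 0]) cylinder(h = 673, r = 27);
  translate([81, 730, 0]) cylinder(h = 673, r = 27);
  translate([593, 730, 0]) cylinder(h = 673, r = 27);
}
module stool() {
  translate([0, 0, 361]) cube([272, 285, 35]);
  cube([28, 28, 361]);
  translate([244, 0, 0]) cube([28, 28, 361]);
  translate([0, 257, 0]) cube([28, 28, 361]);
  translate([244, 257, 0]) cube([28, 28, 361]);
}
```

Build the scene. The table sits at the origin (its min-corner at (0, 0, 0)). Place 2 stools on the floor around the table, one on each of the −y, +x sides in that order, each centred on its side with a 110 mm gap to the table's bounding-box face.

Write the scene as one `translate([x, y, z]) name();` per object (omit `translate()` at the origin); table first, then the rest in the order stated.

table();
translate([201, -395, 0]) stool();
translate([784, 263, 0]) stool();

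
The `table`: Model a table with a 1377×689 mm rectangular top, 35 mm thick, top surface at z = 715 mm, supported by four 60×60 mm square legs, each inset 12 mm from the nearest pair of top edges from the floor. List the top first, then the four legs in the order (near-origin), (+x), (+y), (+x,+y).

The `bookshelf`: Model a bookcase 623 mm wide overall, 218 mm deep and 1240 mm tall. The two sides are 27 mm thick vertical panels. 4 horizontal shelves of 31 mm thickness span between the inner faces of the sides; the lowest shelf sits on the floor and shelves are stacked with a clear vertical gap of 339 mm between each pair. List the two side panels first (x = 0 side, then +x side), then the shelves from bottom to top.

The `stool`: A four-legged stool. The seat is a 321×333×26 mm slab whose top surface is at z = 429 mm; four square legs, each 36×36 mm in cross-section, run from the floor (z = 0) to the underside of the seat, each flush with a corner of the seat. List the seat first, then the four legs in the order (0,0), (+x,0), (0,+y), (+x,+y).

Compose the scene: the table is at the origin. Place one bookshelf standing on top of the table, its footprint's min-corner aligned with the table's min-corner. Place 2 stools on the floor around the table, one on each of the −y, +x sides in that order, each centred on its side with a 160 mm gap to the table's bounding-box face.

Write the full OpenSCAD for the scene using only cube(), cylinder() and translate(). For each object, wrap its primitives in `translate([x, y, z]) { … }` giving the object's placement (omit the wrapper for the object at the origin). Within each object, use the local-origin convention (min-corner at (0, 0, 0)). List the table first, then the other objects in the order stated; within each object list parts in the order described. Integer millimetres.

translate([0, 0, 680]) cube([1377, 689, 35]);
translate([12, 12, 0]) cube([60, 60, 680]);
translate([1305, 12, 0]) cube([60, 60, 680]);
translate([12, 617, 0]) cube([60, 60, 680]);
translate([1305, 617, 0]) cube([60, 60, 680]);
translate([0, 0, 715]) {
  cube([27, 218, 1240]);
  translate([596, 0, 0]) cube([27, 218, 1240]);
  translate([27, 0, 0]) cube([569, 218, 31]);
  translate([27, 0, 370]) cube([569, 218, 31]);
  translate([27, 0, 740]) cube([569, 218, 31]);
  translate([27, 0, 1110]) cube([569, 218, 31]);
}
translate([528, -493, 0]) {
  translate([0, 0, 403]) cube([321, 333, 26]);
  cube([36, 36, 403]);
  translate([285, 0, 0]) cube([36, 36, 403]);
  translate([0, 297, 0]) cube([36, 36, 403]);
  translate([285, 297, 0]) cube([36, 36, 403]);
}
translate([1537, 178, 0]) {
  translate([0, 0, 403]) cube([321, 333, 26]);
  cube([36, 36, 403]);
  translate([285, 0, 0]) cube([36, 36, 403]);
  translate([0, 297, 0]) cube([36, 36, 403]);
  translate([285, 297, 0]) cube([36, 36, 403]);
}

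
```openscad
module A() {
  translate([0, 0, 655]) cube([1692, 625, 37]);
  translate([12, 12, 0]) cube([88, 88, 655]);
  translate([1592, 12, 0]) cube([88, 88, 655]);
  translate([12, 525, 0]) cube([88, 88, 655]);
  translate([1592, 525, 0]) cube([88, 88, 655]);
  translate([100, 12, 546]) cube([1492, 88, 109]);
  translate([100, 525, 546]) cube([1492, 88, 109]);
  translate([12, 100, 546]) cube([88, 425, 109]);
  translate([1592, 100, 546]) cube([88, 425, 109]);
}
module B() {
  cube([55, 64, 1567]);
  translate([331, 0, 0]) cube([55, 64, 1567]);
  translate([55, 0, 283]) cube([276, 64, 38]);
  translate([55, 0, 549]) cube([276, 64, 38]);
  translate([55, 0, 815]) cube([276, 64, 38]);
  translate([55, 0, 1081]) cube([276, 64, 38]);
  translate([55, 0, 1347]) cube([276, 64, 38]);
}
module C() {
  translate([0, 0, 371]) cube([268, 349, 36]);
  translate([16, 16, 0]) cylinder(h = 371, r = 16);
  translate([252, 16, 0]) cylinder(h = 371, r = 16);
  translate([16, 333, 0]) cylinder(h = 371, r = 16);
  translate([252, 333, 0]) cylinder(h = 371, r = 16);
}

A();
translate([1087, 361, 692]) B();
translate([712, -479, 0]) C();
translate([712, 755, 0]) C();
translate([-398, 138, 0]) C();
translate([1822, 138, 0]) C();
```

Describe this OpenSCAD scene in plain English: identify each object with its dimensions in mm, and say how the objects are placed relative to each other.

A is a table with a 1692×625 mm rectangular top, 37 mm thick, top surface at z = 692 mm, supported by four 88×88 mm square legs, each inset 12 mm from the nearest pair of top edges, running from the floor. Four apron rails, 88 mm thick and 109 mm tall, run between adjacent legs with their top edges flush with the underside of the top and their outer faces flush with the legs' outer faces.

B is a straight ladder. Two 55×64 mm vertical rails, 1567 mm tall, stand 386 mm apart (outside-to-outside) with their front faces coplanar on the −y side. 5 rungs, each 64 mm deep and 38 mm tall, span between the inner faces of the rails, front faces flush with the rails. The lowest rung's underside is at z = 283 mm and rungs are spaced 266 mm apart (underside to underside).

C is a four-legged stool. The seat is 268×349 mm, 36 mm thick, top at z = 407 mm. It stands on four round legs, each 32 mm in diameter, from z = 0 to the seat underside, each leg's axis is inset half a diameter from the nearest pair of seat edges (so the leg's bounding box is flush with the corner).

The ladder is on top of the table. Four stools sit around the table at the −y, +y, −x, +x sides.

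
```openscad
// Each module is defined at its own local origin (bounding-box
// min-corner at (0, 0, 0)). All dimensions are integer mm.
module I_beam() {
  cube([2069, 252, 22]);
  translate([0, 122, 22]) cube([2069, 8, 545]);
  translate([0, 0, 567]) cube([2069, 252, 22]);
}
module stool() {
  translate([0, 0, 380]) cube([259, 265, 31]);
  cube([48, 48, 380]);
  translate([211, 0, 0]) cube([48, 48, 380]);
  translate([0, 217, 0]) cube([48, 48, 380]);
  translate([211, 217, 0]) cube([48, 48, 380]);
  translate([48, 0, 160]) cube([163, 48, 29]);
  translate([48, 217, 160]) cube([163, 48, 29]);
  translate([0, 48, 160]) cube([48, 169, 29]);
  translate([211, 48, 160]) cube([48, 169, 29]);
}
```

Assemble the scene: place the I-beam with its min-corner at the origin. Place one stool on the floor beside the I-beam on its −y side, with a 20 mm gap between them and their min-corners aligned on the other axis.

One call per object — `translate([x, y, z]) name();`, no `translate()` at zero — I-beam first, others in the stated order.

I_beam();
translate([0, -285, 0]) stool();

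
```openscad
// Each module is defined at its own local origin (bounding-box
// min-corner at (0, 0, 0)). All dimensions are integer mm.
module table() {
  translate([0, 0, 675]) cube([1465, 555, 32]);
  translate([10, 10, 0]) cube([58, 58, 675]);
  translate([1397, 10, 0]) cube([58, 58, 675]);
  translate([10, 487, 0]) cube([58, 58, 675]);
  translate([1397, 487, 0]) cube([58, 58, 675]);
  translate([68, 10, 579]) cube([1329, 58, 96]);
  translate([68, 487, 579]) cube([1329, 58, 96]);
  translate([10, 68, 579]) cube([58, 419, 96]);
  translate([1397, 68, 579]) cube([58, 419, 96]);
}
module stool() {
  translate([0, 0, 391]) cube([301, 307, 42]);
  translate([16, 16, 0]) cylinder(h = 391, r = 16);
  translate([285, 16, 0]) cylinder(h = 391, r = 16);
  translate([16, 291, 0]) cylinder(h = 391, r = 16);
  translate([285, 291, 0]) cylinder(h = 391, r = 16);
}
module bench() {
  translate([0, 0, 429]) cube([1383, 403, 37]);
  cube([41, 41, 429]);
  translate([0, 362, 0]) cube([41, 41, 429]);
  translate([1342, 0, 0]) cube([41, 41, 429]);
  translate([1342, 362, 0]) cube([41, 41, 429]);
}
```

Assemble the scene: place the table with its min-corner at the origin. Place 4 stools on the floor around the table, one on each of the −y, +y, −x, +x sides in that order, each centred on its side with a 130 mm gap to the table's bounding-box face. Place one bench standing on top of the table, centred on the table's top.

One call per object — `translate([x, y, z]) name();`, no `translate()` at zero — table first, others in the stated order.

table();
translate([582, -437, 0]) stool();
translate([582, 685, 0]) stool();
translate([-431, 124, 0]) stool();
translate([1595, 124, 0]) stool();
translate([41, 76, 707]) bench();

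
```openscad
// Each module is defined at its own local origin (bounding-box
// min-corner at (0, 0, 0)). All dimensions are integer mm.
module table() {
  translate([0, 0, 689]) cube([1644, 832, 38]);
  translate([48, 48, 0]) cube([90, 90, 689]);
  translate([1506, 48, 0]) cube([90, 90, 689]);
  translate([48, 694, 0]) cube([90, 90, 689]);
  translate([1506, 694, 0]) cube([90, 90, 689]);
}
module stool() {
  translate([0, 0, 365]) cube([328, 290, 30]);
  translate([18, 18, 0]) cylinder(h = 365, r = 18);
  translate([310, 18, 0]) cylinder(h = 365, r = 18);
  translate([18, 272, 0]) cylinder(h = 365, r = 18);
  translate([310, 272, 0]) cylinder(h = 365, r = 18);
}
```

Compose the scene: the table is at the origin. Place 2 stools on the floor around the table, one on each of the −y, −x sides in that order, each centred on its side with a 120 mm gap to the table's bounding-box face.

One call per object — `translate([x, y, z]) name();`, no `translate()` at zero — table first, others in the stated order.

table();
translate([658, -410, 0]) stool();
translate([-448, 271, 0]) stool();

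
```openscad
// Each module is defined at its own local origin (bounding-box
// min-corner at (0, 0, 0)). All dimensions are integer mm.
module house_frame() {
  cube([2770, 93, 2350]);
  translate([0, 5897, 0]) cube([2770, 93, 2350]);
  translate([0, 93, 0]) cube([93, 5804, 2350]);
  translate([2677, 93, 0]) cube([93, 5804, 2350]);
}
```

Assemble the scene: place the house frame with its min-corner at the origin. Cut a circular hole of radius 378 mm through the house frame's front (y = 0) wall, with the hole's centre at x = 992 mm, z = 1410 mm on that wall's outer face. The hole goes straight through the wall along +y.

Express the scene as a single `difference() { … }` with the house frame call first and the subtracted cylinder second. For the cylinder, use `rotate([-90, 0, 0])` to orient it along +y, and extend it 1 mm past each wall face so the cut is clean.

difference() {
  house_frame();
  translate([992, -1, 1410]) rotate([-90, 0, 0]) cylinder(h = 95, r = 378);
}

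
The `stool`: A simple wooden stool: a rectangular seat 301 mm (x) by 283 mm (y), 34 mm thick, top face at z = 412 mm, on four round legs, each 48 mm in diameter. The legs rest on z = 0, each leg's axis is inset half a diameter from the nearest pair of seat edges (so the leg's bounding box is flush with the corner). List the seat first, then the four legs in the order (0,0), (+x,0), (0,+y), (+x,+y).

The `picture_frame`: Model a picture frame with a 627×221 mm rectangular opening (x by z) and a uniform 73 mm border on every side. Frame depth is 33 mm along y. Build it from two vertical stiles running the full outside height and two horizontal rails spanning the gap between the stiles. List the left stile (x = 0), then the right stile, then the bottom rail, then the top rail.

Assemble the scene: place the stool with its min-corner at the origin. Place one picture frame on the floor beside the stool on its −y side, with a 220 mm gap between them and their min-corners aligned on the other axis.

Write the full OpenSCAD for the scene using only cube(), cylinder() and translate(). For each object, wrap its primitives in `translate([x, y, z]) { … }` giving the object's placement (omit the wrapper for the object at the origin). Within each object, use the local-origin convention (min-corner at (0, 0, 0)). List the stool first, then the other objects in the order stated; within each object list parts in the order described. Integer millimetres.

translate([0, 0, 378]) cube([301, 283, 34]);
translate([24, 24, 0]) cylinder(h = 378, r = 24);
translate([277, 24, 0]) cylinder(h = 378, r = 24);
translate([24, 259, 0]) cylinder(h = 378, r = 24);
translate([277, 259, 0]) cylinder(h = 378, r = 24);
translate([0, -253, 0]) {
  cube([73, 33, 367]);
  translate([700, 0, 0]) cube([73, 33, 367]);
  translate([73, 0, 0]) cube([627, 33, 73]);
  translate([73, 0, 294]) cube([627, 33, 73]);
}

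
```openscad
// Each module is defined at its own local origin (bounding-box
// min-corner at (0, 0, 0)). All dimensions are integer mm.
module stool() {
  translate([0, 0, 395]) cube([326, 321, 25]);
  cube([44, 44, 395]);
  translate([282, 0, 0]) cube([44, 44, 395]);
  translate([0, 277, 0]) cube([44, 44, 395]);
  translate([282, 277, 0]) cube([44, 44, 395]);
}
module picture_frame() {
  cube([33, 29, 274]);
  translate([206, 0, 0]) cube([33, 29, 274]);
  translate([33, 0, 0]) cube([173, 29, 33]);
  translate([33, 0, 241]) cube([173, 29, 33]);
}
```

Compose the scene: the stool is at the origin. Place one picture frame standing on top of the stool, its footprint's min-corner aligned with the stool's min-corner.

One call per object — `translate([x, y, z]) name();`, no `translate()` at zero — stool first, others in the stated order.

stool();
translate([0, 0, 420]) picture_frame();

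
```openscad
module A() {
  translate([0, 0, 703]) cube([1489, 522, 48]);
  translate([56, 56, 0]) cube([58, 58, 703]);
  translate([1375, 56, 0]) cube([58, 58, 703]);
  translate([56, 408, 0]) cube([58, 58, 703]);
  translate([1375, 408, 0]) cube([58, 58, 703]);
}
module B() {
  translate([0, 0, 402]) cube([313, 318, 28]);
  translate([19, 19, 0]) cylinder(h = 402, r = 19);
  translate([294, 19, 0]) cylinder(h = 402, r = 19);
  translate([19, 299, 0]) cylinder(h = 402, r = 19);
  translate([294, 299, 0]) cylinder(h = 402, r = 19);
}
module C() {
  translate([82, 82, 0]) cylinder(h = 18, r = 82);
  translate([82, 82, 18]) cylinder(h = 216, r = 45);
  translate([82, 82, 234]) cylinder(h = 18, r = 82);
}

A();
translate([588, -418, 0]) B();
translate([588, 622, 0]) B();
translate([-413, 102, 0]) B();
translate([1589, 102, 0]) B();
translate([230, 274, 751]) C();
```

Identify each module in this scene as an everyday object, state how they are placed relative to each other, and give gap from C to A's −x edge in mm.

The spool's min-x is at 230; the table's min-x is 0; gap = 230 mm.

A is a table. B is a stool. C is a spool. Four stools sit around the table at the −y, +y, −x, +x sides. The spool is on top of the table. The gap from the spool to the table's −x edge is 230 mm.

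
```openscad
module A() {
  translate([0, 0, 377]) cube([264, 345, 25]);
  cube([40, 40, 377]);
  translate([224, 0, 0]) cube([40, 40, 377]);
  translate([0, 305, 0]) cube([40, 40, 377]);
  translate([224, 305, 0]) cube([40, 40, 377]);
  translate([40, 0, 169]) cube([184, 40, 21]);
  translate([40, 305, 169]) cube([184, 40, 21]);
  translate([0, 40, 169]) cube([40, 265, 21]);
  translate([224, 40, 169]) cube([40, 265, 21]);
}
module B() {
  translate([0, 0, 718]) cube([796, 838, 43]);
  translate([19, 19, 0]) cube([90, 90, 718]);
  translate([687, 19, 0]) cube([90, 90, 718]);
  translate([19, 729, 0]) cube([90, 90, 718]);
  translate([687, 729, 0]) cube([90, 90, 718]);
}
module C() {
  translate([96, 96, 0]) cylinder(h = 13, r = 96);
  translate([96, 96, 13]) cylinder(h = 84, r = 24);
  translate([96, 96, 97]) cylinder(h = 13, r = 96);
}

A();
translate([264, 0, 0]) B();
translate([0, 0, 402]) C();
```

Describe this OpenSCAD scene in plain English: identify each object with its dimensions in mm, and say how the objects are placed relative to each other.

A is a simple wooden stool: a rectangular seat 264 mm (x) by 345 mm (y), 25 mm thick, top face at z = 402 mm, on four square legs, each 40×40 mm in cross-section. The legs rest on z = 0, each flush with a corner of the seat. Four stretchers, 40 mm wide and 21 mm tall, connect adjacent legs with their undersides at z = 169 mm, each running between the inner faces of the legs it joins and aligned with the legs' outer faces on the other axis.

B is a table with a 796×838 mm rectangular top, 43 mm thick, top surface at z = 761 mm, supported by four 90×90 mm square legs, each inset 19 mm from the nearest pair of top edges, running from the floor.

C is a spool: two coaxial disc flanges of radius 96 mm and thickness 13 mm, joined by a core cylinder of radius 24 mm and height 84 mm. The lower flange rests on z = 0 and the three cylinders share a vertical axis.

The table is against the stool's +x side, with their −y faces flush. The spool is on top of the stool.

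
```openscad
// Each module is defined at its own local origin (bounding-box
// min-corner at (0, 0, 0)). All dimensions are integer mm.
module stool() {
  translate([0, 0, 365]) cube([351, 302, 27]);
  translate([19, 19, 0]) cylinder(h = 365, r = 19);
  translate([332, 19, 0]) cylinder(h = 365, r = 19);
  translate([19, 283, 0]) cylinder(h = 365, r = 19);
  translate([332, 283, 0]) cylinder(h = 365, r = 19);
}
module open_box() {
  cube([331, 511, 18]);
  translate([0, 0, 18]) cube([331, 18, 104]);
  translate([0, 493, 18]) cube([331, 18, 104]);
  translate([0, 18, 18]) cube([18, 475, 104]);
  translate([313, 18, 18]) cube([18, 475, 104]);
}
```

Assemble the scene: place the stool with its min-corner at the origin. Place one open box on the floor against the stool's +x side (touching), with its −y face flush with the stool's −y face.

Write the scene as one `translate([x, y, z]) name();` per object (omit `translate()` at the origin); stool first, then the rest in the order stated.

stool();
translate([351, 0, 0]) open_box();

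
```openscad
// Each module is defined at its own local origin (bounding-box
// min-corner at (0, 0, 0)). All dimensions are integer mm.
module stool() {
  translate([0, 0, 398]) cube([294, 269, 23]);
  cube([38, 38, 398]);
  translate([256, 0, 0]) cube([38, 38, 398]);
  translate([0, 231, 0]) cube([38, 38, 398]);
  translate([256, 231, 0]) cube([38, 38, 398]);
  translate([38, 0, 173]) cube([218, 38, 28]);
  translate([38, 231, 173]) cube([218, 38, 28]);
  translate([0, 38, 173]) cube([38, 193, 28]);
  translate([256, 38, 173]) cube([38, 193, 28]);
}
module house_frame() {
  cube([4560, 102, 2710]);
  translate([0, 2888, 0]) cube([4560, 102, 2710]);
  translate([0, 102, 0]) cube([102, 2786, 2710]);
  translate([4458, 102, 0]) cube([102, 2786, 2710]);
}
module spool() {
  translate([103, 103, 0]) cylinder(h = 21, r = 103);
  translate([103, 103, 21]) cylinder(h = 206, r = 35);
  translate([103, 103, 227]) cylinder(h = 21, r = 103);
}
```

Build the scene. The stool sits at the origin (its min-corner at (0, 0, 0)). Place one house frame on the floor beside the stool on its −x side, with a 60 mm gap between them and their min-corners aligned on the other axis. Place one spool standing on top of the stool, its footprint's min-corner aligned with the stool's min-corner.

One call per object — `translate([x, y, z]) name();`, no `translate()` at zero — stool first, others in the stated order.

stool();
translate([-4620, 0, 0]) house_frame();
translate([0, 0, 421]) spool();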